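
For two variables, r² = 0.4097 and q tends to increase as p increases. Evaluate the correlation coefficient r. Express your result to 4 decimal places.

|r| = √0.4097 = 0.6401
The association is positive, so r = 0.6401.

0.6401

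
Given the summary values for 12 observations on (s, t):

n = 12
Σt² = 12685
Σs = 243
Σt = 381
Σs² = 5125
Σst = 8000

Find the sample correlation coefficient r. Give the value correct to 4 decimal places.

r = (nΣst − ΣsΣt) / √[(nΣs² − (Σs)²)(nΣt² − (Σt)²)]
Numerator: 12×8000 − 243×381 = 3417
Denominator: √[(61500 − 59049)(152220 − 145161)] = √[2451 × 7059] = 4159.5203
r = 3417 / 4159.5203 ≈ 0.8215

0.8215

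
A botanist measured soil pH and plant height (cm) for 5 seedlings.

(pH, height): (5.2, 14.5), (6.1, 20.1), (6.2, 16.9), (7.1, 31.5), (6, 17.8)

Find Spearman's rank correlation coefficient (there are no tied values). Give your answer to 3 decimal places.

Rank pH: 1, 3, 4, 5, 2
Rank height: 1, 4, 2, 5, 3
d = rank(pH) − rank(height): 0, -1, 2, 0, -1; Σd² = 6
ρ = 1 − 6Σd² / [n(n²−1)] = 1 − 6×6 / (5×24) = 1 − 36/120 ≈ 0.700

0.700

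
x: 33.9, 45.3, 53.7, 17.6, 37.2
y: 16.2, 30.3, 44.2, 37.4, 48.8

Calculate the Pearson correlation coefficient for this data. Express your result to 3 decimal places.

0.185

n = 5, Σx = 187.7, Σy = 176.9, Σx² = 7778.59, Σy² = 6914.37, Σxy = 6768.91
nΣxy − ΣxΣy = 33844.55 − 33204.13 = 640.42
nΣx² − (Σx)² = 38892.95 − 35231.29 = 3661.66; nΣy² − (Σy)² = 34571.85 − 31293.61 = 3278.24
r = 640.42 / √(3661.66 × 3278.24) = 640.42 / 3464.6501 ≈ 0.185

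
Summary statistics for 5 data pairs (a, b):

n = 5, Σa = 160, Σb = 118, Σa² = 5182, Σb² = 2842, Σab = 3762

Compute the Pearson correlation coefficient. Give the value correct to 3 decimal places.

-0.235

r = (nΣab − ΣaΣb) / √[(nΣa² − (Σa)²)(nΣb² − (Σb)²)]
Numerator: 5×3762 − 160×118 = -70
Denominator: √[(25910 − 25600)(14210 − 13924)] = √[310 × 286] = 297.7583
r = -70 / 297.7583 ≈ -0.235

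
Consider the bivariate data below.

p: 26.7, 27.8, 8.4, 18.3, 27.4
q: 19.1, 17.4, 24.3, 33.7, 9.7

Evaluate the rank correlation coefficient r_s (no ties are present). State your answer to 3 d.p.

-0.800

Rank p: 3, 5, 1, 2, 4
Rank q: 3, 2, 4, 5, 1
d = rank(p) − rank(q): 0, 3, -3, -3, 3; Σd² = 36
ρ = 1 − 6Σd² / [n(n²−1)] = 1 − 6×36 / (5×24) = 1 − 216/120 ≈ -0.800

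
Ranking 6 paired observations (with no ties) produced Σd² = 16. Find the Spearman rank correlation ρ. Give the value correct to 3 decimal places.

ρ = 1 − 6Σd² / [n(n²−1)] = 1 − 6×16 / (6×35)
  = 1 − 96/210 = 1 − 0.4571 ≈ 0.543

0.543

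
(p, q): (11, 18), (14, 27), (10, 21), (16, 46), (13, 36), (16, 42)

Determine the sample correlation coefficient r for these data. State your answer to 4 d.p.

0.8993

n = 6, Σp = 80, Σq = 190, Σp² = 1098, Σq² = 6670, Σpq = 2662
nΣpq − ΣpΣq = 15972 − 15200 = 772
nΣp² − (Σp)² = 6588 − 6400 = 188; nΣq² − (Σq)² = 40020 − 36100 = 3920
r = 772 / √(188 × 3920) = 772 / 858.4637 ≈ 0.8993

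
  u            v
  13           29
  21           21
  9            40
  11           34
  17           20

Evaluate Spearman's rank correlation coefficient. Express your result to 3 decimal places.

-0.900

Rank u: 3, 5, 1, 2, 4
Rank v: 3, 2, 5, 4, 1
d = rank(u) − rank(v): 0, 3, -4, -2, 3; Σd² = 38
ρ = 1 − 6Σd² / [n(n²−1)] = 1 − 6×38 / (5×24) = 1 − 228/120 ≈ -0.900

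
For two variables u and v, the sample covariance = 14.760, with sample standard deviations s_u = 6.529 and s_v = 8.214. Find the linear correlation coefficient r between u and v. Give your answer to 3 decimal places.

0.275

r = Cov(u,v) / (s_u · s_v) = 14.760 / (6.529 × 8.214)
  = 14.760 / 53.6292 ≈ 0.275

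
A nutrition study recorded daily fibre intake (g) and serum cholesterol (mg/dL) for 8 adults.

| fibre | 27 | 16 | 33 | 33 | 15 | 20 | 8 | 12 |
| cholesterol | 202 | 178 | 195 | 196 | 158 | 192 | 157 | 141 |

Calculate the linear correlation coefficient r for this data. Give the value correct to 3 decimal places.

0.844

n = 8, Σx = 164, Σy = 1419, Σx² = 3996, Σy² = 255287, Σxy = 30363
nΣxy − ΣxΣy = 242904 − 232716 = 10188
nΣx² − (Σx)² = 31968 − 26896 = 5072; nΣy² − (Σy)² = 2042296 − 2013561 = 28735
r = 10188 / √(5072 × 28735) = 10188 / 12072.4447 ≈ 0.844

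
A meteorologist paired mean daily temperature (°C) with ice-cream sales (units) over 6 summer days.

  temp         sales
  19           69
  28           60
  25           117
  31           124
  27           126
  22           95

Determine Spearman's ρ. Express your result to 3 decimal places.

Rank temp: 1, 5, 3, 6, 4, 2
Rank sales: 2, 1, 4, 5, 6, 3
d = rank(temp) − rank(sales): -1, 4, -1, 1, -2, -1; Σd² = 24
ρ = 1 − 6Σd² / [n(n²−1)] = 1 − 6×24 / (6×35) = 1 − 144/210 ≈ 0.314

0.314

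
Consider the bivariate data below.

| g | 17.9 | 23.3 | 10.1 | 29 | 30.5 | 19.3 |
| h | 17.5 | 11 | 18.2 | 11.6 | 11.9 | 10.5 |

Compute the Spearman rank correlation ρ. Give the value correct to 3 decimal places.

-0.429

Rank g: 2, 4, 1, 5, 6, 3
Rank h: 5, 2, 6, 3, 4, 1
d = rank(g) − rank(h): -3, 2, -5, 2, 2, 2; Σd² = 50
ρ = 1 − 6Σd² / [n(n²−1)] = 1 − 6×50 / (6×35) = 1 − 300/210 ≈ -0.429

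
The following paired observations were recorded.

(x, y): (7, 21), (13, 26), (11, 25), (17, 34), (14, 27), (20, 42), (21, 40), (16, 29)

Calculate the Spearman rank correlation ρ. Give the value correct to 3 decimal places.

0.976

Rank x: 1, 3, 2, 6, 4, 7, 8, 5
Rank y: 1, 3, 2, 6, 4, 8, 7, 5
d = rank(x) − rank(y): 0, 0, 0, 0, 0, -1, 1, 0; Σd² = 2
ρ = 1 − 6Σd² / [n(n²−1)] = 1 − 6×2 / (8×63) = 1 − 12/504 ≈ 0.976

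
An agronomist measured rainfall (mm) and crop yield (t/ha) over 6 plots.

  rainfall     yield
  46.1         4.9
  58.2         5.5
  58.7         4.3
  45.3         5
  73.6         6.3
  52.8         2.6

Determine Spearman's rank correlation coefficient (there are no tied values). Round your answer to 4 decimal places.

0.3143

Rank rainfall: 2, 4, 5, 1, 6, 3
Rank yield: 3, 5, 2, 4, 6, 1
d = rank(rainfall) − rank(yield): -1, -1, 3, -3, 0, 2; Σd² = 24
ρ = 1 − 6Σd² / [n(n²−1)] = 1 − 6×24 / (6×35) = 1 − 144/210 ≈ 0.3143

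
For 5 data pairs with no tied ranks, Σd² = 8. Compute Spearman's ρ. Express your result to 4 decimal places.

ρ = 1 − 6Σd² / [n(n²−1)] = 1 − 6×8 / (5×24)
  = 1 − 48/120 = 1 − 0.40000 ≈ 0.6000

0.6000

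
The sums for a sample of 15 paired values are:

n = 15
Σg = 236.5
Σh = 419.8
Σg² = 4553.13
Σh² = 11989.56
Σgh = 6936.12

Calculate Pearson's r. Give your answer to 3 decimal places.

r = (nΣgh − ΣgΣh) / √[(nΣg² − (Σg)²)(nΣh² − (Σh)²)]
Numerator: 15×6936.12 − 236.5×419.8 = 4759.1
Denominator: √[(68296.95 − 55932.25)(179843.4 − 176232.04)] = √[12364.7 × 3611.36] = 6682.3187
r = 4759.1 / 6682.3187 ≈ 0.712

0.712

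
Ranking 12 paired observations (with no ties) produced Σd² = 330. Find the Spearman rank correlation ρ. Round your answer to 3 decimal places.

-0.154

ρ = 1 − 6Σd² / [n(n²−1)] = 1 − 6×330 / (12×143)
  = 1 − 1980/1716 = 1 − 1.1538 ≈ -0.154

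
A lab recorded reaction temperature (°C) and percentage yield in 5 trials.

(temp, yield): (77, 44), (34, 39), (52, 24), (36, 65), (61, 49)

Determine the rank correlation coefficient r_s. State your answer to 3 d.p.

Rank temp: 5, 1, 3, 2, 4
Rank yield: 3, 2, 1, 5, 4
d = rank(temp) − rank(yield): 2, -1, 2, -3, 0; Σd² = 18
ρ = 1 − 6Σd² / [n(n²−1)] = 1 − 6×18 / (5×24) = 1 − 108/120 ≈ 0.100

0.100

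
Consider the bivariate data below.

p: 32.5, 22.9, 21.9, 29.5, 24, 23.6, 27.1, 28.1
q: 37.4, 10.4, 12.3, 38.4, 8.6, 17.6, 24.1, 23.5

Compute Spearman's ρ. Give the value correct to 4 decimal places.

Rank p: 8, 2, 1, 7, 4, 3, 5, 6
Rank q: 7, 2, 3, 8, 1, 4, 6, 5
d = rank(p) − rank(q): 1, 0, -2, -1, 3, -1, -1, 1; Σd² = 18
ρ = 1 − 6Σd² / [n(n²−1)] = 1 − 6×18 / (8×63) = 1 − 108/504 ≈ 0.7857

0.7857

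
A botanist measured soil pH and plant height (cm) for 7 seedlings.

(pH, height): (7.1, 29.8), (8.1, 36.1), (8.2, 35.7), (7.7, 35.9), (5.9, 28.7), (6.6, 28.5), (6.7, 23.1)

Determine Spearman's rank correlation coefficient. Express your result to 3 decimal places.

0.750

Rank pH: 4, 6, 7, 5, 1, 2, 3
Rank height: 4, 7, 5, 6, 3, 2, 1
d = rank(pH) − rank(height): 0, -1, 2, -1, -2, 0, 2; Σd² = 14
ρ = 1 − 6Σd² / [n(n²−1)] = 1 − 6×14 / (7×48) = 1 − 84/336 ≈ 0.750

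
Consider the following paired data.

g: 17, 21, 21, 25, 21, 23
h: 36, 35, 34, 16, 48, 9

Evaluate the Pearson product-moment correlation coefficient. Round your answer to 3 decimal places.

n = 6, Σg = 128, Σh = 178, Σg² = 2766, Σh² = 6318, Σgh = 3676
nΣgh − ΣgΣh = 22056 − 22784 = -728
nΣg² − (Σg)² = 16596 − 16384 = 212; nΣh² − (Σh)² = 37908 − 31684 = 6224
r = -728 / √(212 × 6224) = -728 / 1148.6897 ≈ -0.634

-0.634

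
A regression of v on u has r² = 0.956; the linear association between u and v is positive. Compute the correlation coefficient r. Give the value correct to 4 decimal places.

0.9778

|r| = √0.956 = 0.9778
The association is positive, so r = 0.9778.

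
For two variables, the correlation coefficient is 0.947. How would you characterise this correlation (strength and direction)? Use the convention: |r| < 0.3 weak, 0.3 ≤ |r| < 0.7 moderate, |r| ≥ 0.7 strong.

r = 0.947 > 0 so the relationship is positive.
|r| = 0.947, which falls in the strong range.

strong positive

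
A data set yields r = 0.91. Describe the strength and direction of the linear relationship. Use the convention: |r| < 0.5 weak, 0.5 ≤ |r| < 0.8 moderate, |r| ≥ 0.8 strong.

r = 0.91 > 0 so the relationship is positive.
|r| = 0.91, which falls in the strong range.

strong positive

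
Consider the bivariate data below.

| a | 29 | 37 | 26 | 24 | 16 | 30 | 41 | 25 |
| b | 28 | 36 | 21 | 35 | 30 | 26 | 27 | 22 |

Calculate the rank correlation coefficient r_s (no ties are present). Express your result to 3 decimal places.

Rank a: 5, 7, 4, 2, 1, 6, 8, 3
Rank b: 5, 8, 1, 7, 6, 3, 4, 2
d = rank(a) − rank(b): 0, -1, 3, -5, -5, 3, 4, 1; Σd² = 86
ρ = 1 − 6Σd² / [n(n²−1)] = 1 − 6×86 / (8×63) = 1 − 516/504 ≈ -0.024

-0.024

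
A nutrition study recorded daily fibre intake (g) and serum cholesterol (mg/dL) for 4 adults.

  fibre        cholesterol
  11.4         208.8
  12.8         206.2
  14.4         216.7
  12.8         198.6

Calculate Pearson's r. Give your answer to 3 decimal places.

n = 4, Σx = 51.4, Σy = 830.3, Σx² = 665, Σy² = 172516.73, Σxy = 10682.24
nΣxy − ΣxΣy = 42728.96 − 42677.42 = 51.54
nΣx² − (Σx)² = 2660 − 2641.96 = 18.04; nΣy² − (Σy)² = 690066.92 − 689398.09 = 668.83
r = 51.54 / √(18.04 × 668.83) = 51.54 / 109.8439 ≈ 0.469

0.469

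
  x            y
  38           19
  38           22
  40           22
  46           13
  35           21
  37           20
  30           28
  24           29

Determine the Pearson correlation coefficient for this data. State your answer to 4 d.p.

n = 8, Σx = 288, Σy = 174, Σx² = 10674, Σy² = 3964, Σxy = 6047
nΣxy − ΣxΣy = 48376 − 50112 = -1736
nΣx² − (Σx)² = 85392 − 82944 = 2448; nΣy² − (Σy)² = 31712 − 30276 = 1436
r = -1736 / √(2448 × 1436) = -1736 / 1874.9208 ≈ -0.9259

-0.9259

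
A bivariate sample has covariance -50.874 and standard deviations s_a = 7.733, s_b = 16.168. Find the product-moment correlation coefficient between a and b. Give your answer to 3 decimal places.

r = Cov(a,b) / (s_a · s_b) = -50.874 / (7.733 × 16.168)
  = -50.874 / 125.0271 ≈ -0.407

-0.407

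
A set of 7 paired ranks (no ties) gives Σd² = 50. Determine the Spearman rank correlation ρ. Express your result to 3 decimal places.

0.107

ρ = 1 − 6Σd² / [n(n²−1)] = 1 − 6×50 / (7×48)
  = 1 − 300/336 = 1 − 0.8929 ≈ 0.107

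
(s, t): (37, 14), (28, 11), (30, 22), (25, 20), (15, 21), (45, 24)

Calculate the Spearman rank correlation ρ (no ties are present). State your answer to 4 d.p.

0.3143

Rank s: 5, 3, 4, 2, 1, 6
Rank t: 2, 1, 5, 3, 4, 6
d = rank(s) − rank(t): 3, 2, -1, -1, -3, 0; Σd² = 24
ρ = 1 − 6Σd² / [n(n²−1)] = 1 − 6×24 / (6×35) = 1 − 144/210 ≈ 0.3143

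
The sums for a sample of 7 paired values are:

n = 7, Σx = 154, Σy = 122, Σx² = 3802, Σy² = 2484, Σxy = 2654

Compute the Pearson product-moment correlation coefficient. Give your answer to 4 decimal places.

r = (nΣxy − ΣxΣy) / √[(nΣx² − (Σx)²)(nΣy² − (Σy)²)]
Numerator: 7×2654 − 154×122 = -210
Denominator: √[(26614 − 23716)(17388 − 14884)] = √[2898 × 2504] = 2693.8062
r = -210 / 2693.8062 ≈ -0.0780

-0.0780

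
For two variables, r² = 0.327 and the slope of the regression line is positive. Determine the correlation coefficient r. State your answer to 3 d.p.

0.572

|r| = √0.327 = 0.572
The association is positive, so r = 0.572.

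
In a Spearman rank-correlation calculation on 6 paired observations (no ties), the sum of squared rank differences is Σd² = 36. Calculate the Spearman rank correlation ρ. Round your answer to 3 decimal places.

-0.029

ρ = 1 − 6Σd² / [n(n²−1)] = 1 − 6×36 / (6×35)
  = 1 − 216/210 = 1 − 1.0286 ≈ -0.029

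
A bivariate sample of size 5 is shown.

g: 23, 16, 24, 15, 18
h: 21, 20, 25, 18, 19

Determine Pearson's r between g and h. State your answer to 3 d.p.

n = 5, Σg = 96, Σh = 103, Σg² = 1910, Σh² = 2151, Σgh = 2015
nΣgh − ΣgΣh = 10075 − 9888 = 187
nΣg² − (Σg)² = 9550 − 9216 = 334; nΣh² − (Σh)² = 10755 − 10609 = 146
r = 187 / √(334 × 146) = 187 / 220.8257 ≈ 0.847

0.847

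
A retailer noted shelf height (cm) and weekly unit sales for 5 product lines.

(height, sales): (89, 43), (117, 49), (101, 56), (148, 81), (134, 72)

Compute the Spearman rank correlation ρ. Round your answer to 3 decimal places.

Rank height: 1, 3, 2, 5, 4
Rank sales: 1, 2, 3, 5, 4
d = rank(height) − rank(sales): 0, 1, -1, 0, 0; Σd² = 2
ρ = 1 − 6Σd² / [n(n²−1)] = 1 − 6×2 / (5×24) = 1 − 12/120 ≈ 0.900

0.900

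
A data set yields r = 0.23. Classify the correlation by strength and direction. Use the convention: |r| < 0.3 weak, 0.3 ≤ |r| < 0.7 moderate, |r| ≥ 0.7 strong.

r = 0.23 > 0 so the relationship is positive.
|r| = 0.23, which falls in the weak range.

weak positive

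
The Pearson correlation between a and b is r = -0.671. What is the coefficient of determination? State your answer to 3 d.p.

0.450

r² = (-0.671)² = 0.450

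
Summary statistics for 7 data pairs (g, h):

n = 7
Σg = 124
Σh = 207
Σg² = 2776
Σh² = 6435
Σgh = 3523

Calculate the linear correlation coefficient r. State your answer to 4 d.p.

-0.3374

r = (nΣgh − ΣgΣh) / √[(nΣg² − (Σg)²)(nΣh² − (Σh)²)]
Numerator: 7×3523 − 124×207 = -1007
Denominator: √[(19432 − 15376)(45045 − 42849)] = √[4056 × 2196] = 2984.4557
r = -1007 / 2984.4557 ≈ -0.3374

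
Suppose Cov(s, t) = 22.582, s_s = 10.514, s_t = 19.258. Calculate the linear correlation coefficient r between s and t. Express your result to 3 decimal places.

0.112

r = Cov(s,t) / (s_s · s_t) = 22.582 / (10.514 × 19.258)
  = 22.582 / 202.4786 ≈ 0.112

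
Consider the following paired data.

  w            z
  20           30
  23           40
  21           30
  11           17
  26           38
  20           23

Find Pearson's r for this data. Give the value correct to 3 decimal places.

n = 6, Σw = 121, Σz = 178, Σw² = 2567, Σz² = 5662, Σwz = 3785
nΣwz − ΣwΣz = 22710 − 21538 = 1172
nΣw² − (Σw)² = 15402 − 14641 = 761; nΣz² − (Σz)² = 33972 − 31684 = 2288
r = 1172 / √(761 × 2288) = 1172 / 1319.5333 ≈ 0.888

0.888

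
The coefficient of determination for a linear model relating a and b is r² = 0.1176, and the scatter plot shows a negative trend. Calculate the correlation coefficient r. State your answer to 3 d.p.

|r| = √0.1176 = 0.343
The association is negative, so r = −0.343.

-0.343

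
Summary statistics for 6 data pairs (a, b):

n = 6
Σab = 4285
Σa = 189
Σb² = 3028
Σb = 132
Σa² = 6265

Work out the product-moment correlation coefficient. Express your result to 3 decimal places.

r = (nΣab − ΣaΣb) / √[(nΣa² − (Σa)²)(nΣb² − (Σb)²)]
Numerator: 6×4285 − 189×132 = 762
Denominator: √[(37590 − 35721)(18168 − 17424)] = √[1869 × 744] = 1179.2099
r = 762 / 1179.2099 ≈ 0.646

0.646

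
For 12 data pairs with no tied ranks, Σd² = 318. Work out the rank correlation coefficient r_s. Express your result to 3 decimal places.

-0.112

ρ = 1 − 6Σd² / [n(n²−1)] = 1 − 6×318 / (12×143)
  = 1 − 1908/1716 = 1 − 1.1119 ≈ -0.112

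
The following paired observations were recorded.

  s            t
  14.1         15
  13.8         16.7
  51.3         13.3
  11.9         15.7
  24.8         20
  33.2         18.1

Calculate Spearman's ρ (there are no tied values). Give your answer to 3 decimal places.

-0.086

Rank s: 3, 2, 6, 1, 4, 5
Rank t: 2, 4, 1, 3, 6, 5
d = rank(s) − rank(t): 1, -2, 5, -2, -2, 0; Σd² = 38
ρ = 1 − 6Σd² / [n(n²−1)] = 1 − 6×38 / (6×35) = 1 − 228/210 ≈ -0.086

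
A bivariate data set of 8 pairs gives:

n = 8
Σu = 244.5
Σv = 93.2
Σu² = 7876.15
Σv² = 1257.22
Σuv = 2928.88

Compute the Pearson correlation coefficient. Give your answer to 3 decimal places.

0.306

r = (nΣuv − ΣuΣv) / √[(nΣu² − (Σu)²)(nΣv² − (Σv)²)]
Numerator: 8×2928.88 − 244.5×93.2 = 643.64
Denominator: √[(63009.2 − 59780.25)(10057.76 − 8686.24)] = √[3228.95 × 1371.52] = 2104.4167
r = 643.64 / 2104.4167 ≈ 0.306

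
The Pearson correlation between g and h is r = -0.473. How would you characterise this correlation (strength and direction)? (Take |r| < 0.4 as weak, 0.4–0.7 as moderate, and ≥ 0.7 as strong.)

r = -0.473 < 0 so the relationship is negative.
|r| = 0.473, which falls in the moderate range.

moderate negative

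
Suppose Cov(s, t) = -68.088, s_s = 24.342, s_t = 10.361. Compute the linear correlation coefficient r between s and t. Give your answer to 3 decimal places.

r = Cov(s,t) / (s_s · s_t) = -68.088 / (24.342 × 10.361)
  = -68.088 / 252.2075 ≈ -0.270

-0.270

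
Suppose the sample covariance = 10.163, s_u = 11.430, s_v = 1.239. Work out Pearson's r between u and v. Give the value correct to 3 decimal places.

r = Cov(u,v) / (s_u · s_v) = 10.163 / (11.430 × 1.239)
  = 10.163 / 14.1618 ≈ 0.718

0.718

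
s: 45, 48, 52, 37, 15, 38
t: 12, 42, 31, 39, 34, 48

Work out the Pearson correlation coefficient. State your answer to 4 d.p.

n = 6, Σs = 235, Σt = 206, Σs² = 10071, Σt² = 7850, Σst = 7945
nΣst − ΣsΣt = 47670 − 48410 = -740
nΣs² − (Σs)² = 60426 − 55225 = 5201; nΣt² − (Σt)² = 47100 − 42436 = 4664
r = -740 / √(5201 × 4664) = -740 / 4925.1867 ≈ -0.1502

-0.1502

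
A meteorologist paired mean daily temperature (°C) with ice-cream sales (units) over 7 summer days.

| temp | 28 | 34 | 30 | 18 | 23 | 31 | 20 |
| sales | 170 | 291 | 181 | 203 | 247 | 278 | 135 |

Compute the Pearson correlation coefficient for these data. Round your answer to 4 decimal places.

0.5576

n = 7, Σx = 184, Σy = 1505, Σx² = 5054, Σy² = 344069, Σxy = 40737
nΣxy − ΣxΣy = 285159 − 276920 = 8239
nΣx² − (Σx)² = 35378 − 33856 = 1522; nΣy² − (Σy)² = 2408483 − 2265025 = 143458
r = 8239 / √(1522 × 143458) = 8239 / 14776.4365 ≈ 0.5576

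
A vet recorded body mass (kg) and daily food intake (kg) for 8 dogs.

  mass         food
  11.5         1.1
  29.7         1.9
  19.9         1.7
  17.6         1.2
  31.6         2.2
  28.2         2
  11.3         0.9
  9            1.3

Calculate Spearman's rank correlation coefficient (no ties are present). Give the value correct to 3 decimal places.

0.833

Rank mass: 3, 7, 5, 4, 8, 6, 2, 1
Rank food: 2, 6, 5, 3, 8, 7, 1, 4
d = rank(mass) − rank(food): 1, 1, 0, 1, 0, -1, 1, -3; Σd² = 14
ρ = 1 − 6Σd² / [n(n²−1)] = 1 − 6×14 / (8×63) = 1 − 84/504 ≈ 0.833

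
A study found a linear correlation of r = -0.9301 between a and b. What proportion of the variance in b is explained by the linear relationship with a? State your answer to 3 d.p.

0.865

r² = (-0.9301)² = 0.865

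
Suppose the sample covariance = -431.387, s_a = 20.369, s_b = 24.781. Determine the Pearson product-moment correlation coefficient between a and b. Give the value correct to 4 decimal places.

-0.8546

r = Cov(a,b) / (s_a · s_b) = -431.387 / (20.369 × 24.781)
  = -431.387 / 504.7642 ≈ -0.8546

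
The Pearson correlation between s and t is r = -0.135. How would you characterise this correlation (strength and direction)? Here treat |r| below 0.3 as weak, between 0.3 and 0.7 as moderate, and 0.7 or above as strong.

r = -0.135 < 0 so the relationship is negative.
|r| = 0.135, which falls in the weak range.

weak negative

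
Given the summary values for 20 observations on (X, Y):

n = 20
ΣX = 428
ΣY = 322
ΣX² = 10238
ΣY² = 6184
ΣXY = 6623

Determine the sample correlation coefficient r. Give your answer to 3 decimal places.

-0.258

r = (nΣXY − ΣXΣY) / √[(nΣX² − (ΣX)²)(nΣY² − (ΣY)²)]
Numerator: 20×6623 − 428×322 = -5356
Denominator: √[(204760 − 183184)(123680 − 103684)] = √[21576 × 19996] = 20770.9821
r = -5356 / 20770.9821 ≈ -0.258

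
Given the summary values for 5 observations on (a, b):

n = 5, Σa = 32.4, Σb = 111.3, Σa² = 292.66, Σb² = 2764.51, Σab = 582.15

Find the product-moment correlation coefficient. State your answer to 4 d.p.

-0.9027

r = (nΣab − ΣaΣb) / √[(nΣa² − (Σa)²)(nΣb² − (Σb)²)]
Numerator: 5×582.15 − 32.4×111.3 = -695.37
Denominator: √[(1463.3 − 1049.76)(13822.55 − 12387.69)] = √[413.54 × 1434.86] = 770.3064
r = -695.37 / 770.3064 ≈ -0.9027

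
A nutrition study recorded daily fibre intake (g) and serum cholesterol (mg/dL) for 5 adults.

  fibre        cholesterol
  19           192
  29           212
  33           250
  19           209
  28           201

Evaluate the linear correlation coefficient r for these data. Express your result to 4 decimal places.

0.7259

n = 5, Σx = 128, Σy = 1064, Σx² = 3436, Σy² = 228390, Σxy = 27645
nΣxy − ΣxΣy = 138225 − 136192 = 2033
nΣx² − (Σx)² = 17180 − 16384 = 796; nΣy² − (Σy)² = 1141950 − 1132096 = 9854
r = 2033 / √(796 × 9854) = 2033 / 2800.6756 ≈ 0.7259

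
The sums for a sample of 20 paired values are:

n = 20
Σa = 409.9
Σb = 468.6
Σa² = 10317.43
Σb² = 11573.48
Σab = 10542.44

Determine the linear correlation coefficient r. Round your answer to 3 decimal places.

0.879

r = (nΣab − ΣaΣb) / √[(nΣa² − (Σa)²)(nΣb² − (Σb)²)]
Numerator: 20×10542.44 − 409.9×468.6 = 18769.66
Denominator: √[(206348.6 − 168018.01)(231469.6 − 219585.96)] = √[38330.59 × 11883.64] = 21342.6084
r = 18769.66 / 21342.6084 ≈ 0.879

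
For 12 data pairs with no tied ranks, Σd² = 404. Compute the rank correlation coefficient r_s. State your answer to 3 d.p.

ρ = 1 − 6Σd² / [n(n²−1)] = 1 − 6×404 / (12×143)
  = 1 − 2424/1716 = 1 − 1.4126 ≈ -0.413

-0.413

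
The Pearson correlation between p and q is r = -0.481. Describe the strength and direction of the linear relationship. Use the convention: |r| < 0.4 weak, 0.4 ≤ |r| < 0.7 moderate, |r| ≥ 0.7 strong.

r = -0.481 < 0 so the relationship is negative.
|r| = 0.481, which falls in the moderate range.

moderate negative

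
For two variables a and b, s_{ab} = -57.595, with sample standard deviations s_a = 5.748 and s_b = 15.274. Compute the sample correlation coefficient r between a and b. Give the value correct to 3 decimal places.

-0.656

r = Cov(a,b) / (s_a · s_b) = -57.595 / (5.748 × 15.274)
  = -57.595 / 87.7950 ≈ -0.656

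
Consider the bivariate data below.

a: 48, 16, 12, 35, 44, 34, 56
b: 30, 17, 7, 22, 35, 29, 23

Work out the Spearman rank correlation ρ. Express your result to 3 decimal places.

Rank a: 6, 2, 1, 4, 5, 3, 7
Rank b: 6, 2, 1, 3, 7, 5, 4
d = rank(a) − rank(b): 0, 0, 0, 1, -2, -2, 3; Σd² = 18
ρ = 1 − 6Σd² / [n(n²−1)] = 1 − 6×18 / (7×48) = 1 − 108/336 ≈ 0.679

0.679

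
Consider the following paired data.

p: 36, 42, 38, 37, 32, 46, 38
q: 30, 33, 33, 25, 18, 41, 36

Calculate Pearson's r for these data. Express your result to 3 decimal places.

n = 7, Σp = 269, Σq = 216, Σp² = 10457, Σq² = 7004, Σpq = 8475
nΣpq − ΣpΣq = 59325 − 58104 = 1221
nΣp² − (Σp)² = 73199 − 72361 = 838; nΣq² − (Σq)² = 49028 − 46656 = 2372
r = 1221 / √(838 × 2372) = 1221 / 1409.8709 ≈ 0.866

0.866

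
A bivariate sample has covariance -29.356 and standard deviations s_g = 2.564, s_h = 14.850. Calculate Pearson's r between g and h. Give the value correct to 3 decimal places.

r = Cov(g,h) / (s_g · s_h) = -29.356 / (2.564 × 14.850)
  = -29.356 / 38.0754 ≈ -0.771

-0.771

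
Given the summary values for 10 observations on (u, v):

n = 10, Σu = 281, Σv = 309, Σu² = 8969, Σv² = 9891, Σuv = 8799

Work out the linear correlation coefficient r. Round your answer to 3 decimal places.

r = (nΣuv − ΣuΣv) / √[(nΣu² − (Σu)²)(nΣv² − (Σv)²)]
Numerator: 10×8799 − 281×309 = 1161
Denominator: √[(89690 − 78961)(98910 − 95481)] = √[10729 × 3429] = 6065.4547
r = 1161 / 6065.4547 ≈ 0.191

0.191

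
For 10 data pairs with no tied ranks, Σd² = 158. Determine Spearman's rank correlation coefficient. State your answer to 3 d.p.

ρ = 1 − 6Σd² / [n(n²−1)] = 1 − 6×158 / (10×99)
  = 1 − 948/990 = 1 − 0.9576 ≈ 0.042

0.042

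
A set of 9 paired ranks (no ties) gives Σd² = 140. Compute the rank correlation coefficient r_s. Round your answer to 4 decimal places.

ρ = 1 − 6Σd² / [n(n²−1)] = 1 − 6×140 / (9×80)
  = 1 − 840/720 = 1 − 1.16667 ≈ -0.1667

-0.1667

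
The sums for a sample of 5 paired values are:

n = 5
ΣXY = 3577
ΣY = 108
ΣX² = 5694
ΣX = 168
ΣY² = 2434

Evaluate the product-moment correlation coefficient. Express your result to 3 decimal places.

r = (nΣXY − ΣXΣY) / √[(nΣX² − (ΣX)²)(nΣY² − (ΣY)²)]
Numerator: 5×3577 − 168×108 = -259
Denominator: √[(28470 − 28224)(12170 − 11664)] = √[246 × 506] = 352.8116
r = -259 / 352.8116 ≈ -0.734

-0.734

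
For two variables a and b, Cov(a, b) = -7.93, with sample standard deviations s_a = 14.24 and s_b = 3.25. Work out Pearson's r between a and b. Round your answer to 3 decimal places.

r = Cov(a,b) / (s_a · s_b) = -7.93 / (14.24 × 3.25)
  = -7.93 / 46.2800 ≈ -0.171

-0.171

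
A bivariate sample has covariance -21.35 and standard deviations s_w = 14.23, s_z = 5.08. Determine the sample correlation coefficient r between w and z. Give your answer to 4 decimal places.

-0.2953

r = Cov(w,z) / (s_w · s_z) = -21.35 / (14.23 × 5.08)
  = -21.35 / 72.2884 ≈ -0.2953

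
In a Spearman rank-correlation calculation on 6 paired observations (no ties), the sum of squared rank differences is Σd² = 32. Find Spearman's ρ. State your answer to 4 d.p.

ρ = 1 − 6Σd² / [n(n²−1)] = 1 − 6×32 / (6×35)
  = 1 − 192/210 = 1 − 0.91429 ≈ 0.0857

0.0857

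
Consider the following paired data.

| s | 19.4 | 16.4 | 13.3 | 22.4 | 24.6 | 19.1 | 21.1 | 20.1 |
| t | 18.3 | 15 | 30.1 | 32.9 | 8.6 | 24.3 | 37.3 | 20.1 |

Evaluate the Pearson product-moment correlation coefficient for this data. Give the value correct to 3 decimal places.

n = 8, Σs = 156.4, Σt = 186.6, Σs² = 3143.16, Σt² = 5008.06, Σst = 3605.04
nΣst − ΣsΣt = 28840.32 − 29184.24 = -343.92
nΣs² − (Σs)² = 25145.28 − 24460.96 = 684.32; nΣt² − (Σt)² = 40064.48 − 34819.56 = 5244.92
r = -343.92 / √(684.32 × 5244.92) = -343.92 / 1894.5194 ≈ -0.182

-0.182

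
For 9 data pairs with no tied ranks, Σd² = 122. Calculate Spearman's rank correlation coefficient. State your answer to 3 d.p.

-0.017

ρ = 1 − 6Σd² / [n(n²−1)] = 1 − 6×122 / (9×80)
  = 1 − 732/720 = 1 − 1.0167 ≈ -0.017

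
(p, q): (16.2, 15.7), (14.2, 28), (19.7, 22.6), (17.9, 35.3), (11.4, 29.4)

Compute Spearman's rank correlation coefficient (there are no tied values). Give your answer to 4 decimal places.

-0.2000

Rank p: 3, 2, 5, 4, 1
Rank q: 1, 3, 2, 5, 4
d = rank(p) − rank(q): 2, -1, 3, -1, -3; Σd² = 24
ρ = 1 − 6Σd² / [n(n²−1)] = 1 − 6×24 / (5×24) = 1 − 144/120 ≈ -0.2000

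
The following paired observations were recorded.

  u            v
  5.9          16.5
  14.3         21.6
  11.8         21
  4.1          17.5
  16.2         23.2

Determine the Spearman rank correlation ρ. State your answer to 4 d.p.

0.9000

Rank u: 2, 4, 3, 1, 5
Rank v: 1, 4, 3, 2, 5
d = rank(u) − rank(v): 1, 0, 0, -1, 0; Σd² = 2
ρ = 1 − 6Σd² / [n(n²−1)] = 1 − 6×2 / (5×24) = 1 − 12/120 ≈ 0.9000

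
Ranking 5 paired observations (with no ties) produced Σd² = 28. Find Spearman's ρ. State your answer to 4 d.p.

ρ = 1 − 6Σd² / [n(n²−1)] = 1 − 6×28 / (5×24)
  = 1 − 168/120 = 1 − 1.40000 ≈ -0.4000

-0.4000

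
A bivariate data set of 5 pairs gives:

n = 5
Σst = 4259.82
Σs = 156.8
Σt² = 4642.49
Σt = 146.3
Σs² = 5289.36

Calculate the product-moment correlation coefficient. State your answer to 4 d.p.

-0.8944

r = (nΣst − ΣsΣt) / √[(nΣs² − (Σs)²)(nΣt² − (Σt)²)]
Numerator: 5×4259.82 − 156.8×146.3 = -1640.74
Denominator: √[(26446.8 − 24586.24)(23212.45 − 21403.69)] = √[1860.56 × 1808.76] = 1834.4772
r = -1640.74 / 1834.4772 ≈ -0.8944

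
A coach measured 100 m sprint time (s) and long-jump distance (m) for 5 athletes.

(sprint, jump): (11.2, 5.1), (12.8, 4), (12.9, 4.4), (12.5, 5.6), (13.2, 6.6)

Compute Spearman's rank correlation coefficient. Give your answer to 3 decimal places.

0.200

Rank sprint: 1, 3, 4, 2, 5
Rank jump: 3, 1, 2, 4, 5
d = rank(sprint) − rank(jump): -2, 2, 2, -2, 0; Σd² = 16
ρ = 1 − 6Σd² / [n(n²−1)] = 1 − 6×16 / (5×24) = 1 − 96/120 ≈ 0.200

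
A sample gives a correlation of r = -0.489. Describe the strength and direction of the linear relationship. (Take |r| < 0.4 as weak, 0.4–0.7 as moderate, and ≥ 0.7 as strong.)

r = -0.489 < 0 so the relationship is negative.
|r| = 0.489, which falls in the moderate range.

moderate negative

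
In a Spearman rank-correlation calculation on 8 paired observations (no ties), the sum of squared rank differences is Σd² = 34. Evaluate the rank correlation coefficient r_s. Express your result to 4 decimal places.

ρ = 1 − 6Σd² / [n(n²−1)] = 1 − 6×34 / (8×63)
  = 1 − 204/504 = 1 − 0.40476 ≈ 0.5952

0.5952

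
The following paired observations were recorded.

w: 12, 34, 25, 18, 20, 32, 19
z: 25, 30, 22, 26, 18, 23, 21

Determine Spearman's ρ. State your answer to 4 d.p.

0.1071

Rank w: 1, 7, 5, 2, 4, 6, 3
Rank z: 5, 7, 3, 6, 1, 4, 2
d = rank(w) − rank(z): -4, 0, 2, -4, 3, 2, 1; Σd² = 50
ρ = 1 − 6Σd² / [n(n²−1)] = 1 − 6×50 / (7×48) = 1 − 300/336 ≈ 0.1071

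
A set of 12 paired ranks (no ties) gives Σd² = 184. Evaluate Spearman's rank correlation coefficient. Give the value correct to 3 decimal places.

ρ = 1 − 6Σd² / [n(n²−1)] = 1 − 6×184 / (12×143)
  = 1 − 1104/1716 = 1 − 0.6434 ≈ 0.357

0.357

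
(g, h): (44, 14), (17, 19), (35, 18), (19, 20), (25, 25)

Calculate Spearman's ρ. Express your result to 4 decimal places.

Rank g: 5, 1, 4, 2, 3
Rank h: 1, 3, 2, 4, 5
d = rank(g) − rank(h): 4, -2, 2, -2, -2; Σd² = 32
ρ = 1 − 6Σd² / [n(n²−1)] = 1 − 6×32 / (5×24) = 1 − 192/120 ≈ -0.6000

-0.6000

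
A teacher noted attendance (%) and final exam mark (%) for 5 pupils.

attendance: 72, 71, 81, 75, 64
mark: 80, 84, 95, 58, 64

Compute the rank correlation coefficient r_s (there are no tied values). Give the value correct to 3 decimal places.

0.300

Rank attendance: 3, 2, 5, 4, 1
Rank mark: 3, 4, 5, 1, 2
d = rank(attendance) − rank(mark): 0, -2, 0, 3, -1; Σd² = 14
ρ = 1 − 6Σd² / [n(n²−1)] = 1 − 6×14 / (5×24) = 1 − 84/120 ≈ 0.300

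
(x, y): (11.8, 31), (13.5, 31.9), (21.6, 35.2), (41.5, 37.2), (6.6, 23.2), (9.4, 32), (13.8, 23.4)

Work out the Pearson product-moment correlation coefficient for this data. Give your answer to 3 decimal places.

n = 7, Σx = 118.2, Σy = 213.9, Σx² = 2832.66, Σy² = 6711.29, Σxy = 3877.41
nΣxy − ΣxΣy = 27141.87 − 25282.98 = 1858.89
nΣx² − (Σx)² = 19828.62 − 13971.24 = 5857.38; nΣy² − (Σy)² = 46979.03 − 45753.21 = 1225.82
r = 1858.89 / √(5857.38 × 1225.82) = 1858.89 / 2679.5697 ≈ 0.694

0.694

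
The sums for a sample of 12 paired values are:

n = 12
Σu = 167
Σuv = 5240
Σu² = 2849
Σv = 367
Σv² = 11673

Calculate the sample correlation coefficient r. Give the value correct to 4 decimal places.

0.2731

r = (nΣuv − ΣuΣv) / √[(nΣu² − (Σu)²)(nΣv² − (Σv)²)]
Numerator: 12×5240 − 167×367 = 1591
Denominator: √[(34188 − 27889)(140076 − 134689)] = √[6299 × 5387] = 5825.1792
r = 1591 / 5825.1792 ≈ 0.2731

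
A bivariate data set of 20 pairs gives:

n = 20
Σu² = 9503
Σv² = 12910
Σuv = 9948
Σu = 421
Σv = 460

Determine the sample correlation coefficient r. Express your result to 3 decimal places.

0.217

r = (nΣuv − ΣuΣv) / √[(nΣu² − (Σu)²)(nΣv² − (Σv)²)]
Numerator: 20×9948 − 421×460 = 5300
Denominator: √[(190060 − 177241)(258200 − 211600)] = √[12819 × 46600] = 24441.0597
r = 5300 / 24441.0597 ≈ 0.217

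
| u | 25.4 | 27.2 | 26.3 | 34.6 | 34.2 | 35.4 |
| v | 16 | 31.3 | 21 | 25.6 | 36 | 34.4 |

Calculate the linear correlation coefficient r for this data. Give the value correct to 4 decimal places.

0.7092

n = 6, Σu = 183.1, Σv = 164.3, Σu² = 5696.65, Σv² = 4811.41, Σuv = 5144.78
nΣuv − ΣuΣv = 30868.68 − 30083.33 = 785.35
nΣu² − (Σu)² = 34179.9 − 33525.61 = 654.29; nΣv² − (Σv)² = 28868.46 − 26994.49 = 1873.97
r = 785.35 / √(654.29 × 1873.97) = 785.35 / 1107.3030 ≈ 0.7092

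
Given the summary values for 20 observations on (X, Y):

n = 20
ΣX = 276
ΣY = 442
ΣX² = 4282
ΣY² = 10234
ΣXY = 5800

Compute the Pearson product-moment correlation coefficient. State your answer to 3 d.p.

r = (nΣXY − ΣXΣY) / √[(nΣX² − (ΣX)²)(nΣY² − (ΣY)²)]
Numerator: 20×5800 − 276×442 = -5992
Denominator: √[(85640 − 76176)(204680 − 195364)] = √[9464 × 9316] = 9389.7084
r = -5992 / 9389.7084 ≈ -0.638

-0.638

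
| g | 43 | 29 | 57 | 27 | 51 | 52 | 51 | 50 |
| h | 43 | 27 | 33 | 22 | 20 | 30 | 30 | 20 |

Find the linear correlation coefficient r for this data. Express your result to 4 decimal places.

0.1513

n = 8, Σg = 360, Σh = 225, Σg² = 17074, Σh² = 6751, Σgh = 10217
nΣgh − ΣgΣh = 81736 − 81000 = 736
nΣg² − (Σg)² = 136592 − 129600 = 6992; nΣh² − (Σh)² = 54008 − 50625 = 3383
r = 736 / √(6992 × 3383) = 736 / 4863.5312 ≈ 0.1513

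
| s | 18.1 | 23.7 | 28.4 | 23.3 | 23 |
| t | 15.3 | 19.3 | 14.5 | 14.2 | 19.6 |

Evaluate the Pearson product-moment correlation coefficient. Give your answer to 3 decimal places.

-0.097

n = 5, Σs = 116.5, Σt = 82.9, Σs² = 2767.75, Σt² = 1402.63, Σst = 1927.8
nΣst − ΣsΣt = 9639 − 9657.85 = -18.85
nΣs² − (Σs)² = 13838.75 − 13572.25 = 266.5; nΣt² − (Σt)² = 7013.15 − 6872.41 = 140.74
r = -18.85 / √(266.5 × 140.74) = -18.85 / 193.6678 ≈ -0.097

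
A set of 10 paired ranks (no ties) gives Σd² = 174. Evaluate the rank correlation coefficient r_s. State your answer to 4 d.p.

ρ = 1 − 6Σd² / [n(n²−1)] = 1 − 6×174 / (10×99)
  = 1 − 1044/990 = 1 − 1.05455 ≈ -0.0545

-0.0545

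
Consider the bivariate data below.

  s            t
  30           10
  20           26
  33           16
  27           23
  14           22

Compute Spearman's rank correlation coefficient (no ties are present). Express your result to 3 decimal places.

-0.600

Rank s: 4, 2, 5, 3, 1
Rank t: 1, 5, 2, 4, 3
d = rank(s) − rank(t): 3, -3, 3, -1, -2; Σd² = 32
ρ = 1 − 6Σd² / [n(n²−1)] = 1 − 6×32 / (5×24) = 1 − 192/120 ≈ -0.600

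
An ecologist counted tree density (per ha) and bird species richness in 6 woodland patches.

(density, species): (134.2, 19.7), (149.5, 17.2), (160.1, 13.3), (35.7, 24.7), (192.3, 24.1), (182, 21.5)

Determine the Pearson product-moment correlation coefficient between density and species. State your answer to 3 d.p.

n = 6, Σx = 853.8, Σy = 120.5, Σx² = 137369.68, Σy² = 2513.97, Σxy = 16773.69
nΣxy − ΣxΣy = 100642.14 − 102882.9 = -2240.76
nΣx² − (Σx)² = 824218.08 − 728974.44 = 95243.64; nΣy² − (Σy)² = 15083.82 − 14520.25 = 563.57
r = -2240.76 / √(95243.64 × 563.57) = -2240.76 / 7326.4219 ≈ -0.306

-0.306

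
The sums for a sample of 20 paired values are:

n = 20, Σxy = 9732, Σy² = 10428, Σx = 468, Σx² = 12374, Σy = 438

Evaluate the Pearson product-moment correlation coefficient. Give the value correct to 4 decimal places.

-0.4743

r = (nΣxy − ΣxΣy) / √[(nΣx² − (Σx)²)(nΣy² − (Σy)²)]
Numerator: 20×9732 − 468×438 = -10344
Denominator: √[(247480 − 219024)(208560 − 191844)] = √[28456 × 16716] = 21809.8715
r = -10344 / 21809.8715 ≈ -0.4743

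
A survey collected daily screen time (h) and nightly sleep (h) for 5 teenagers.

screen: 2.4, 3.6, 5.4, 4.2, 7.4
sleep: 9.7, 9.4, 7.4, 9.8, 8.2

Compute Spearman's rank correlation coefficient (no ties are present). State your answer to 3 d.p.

Rank screen: 1, 2, 4, 3, 5
Rank sleep: 4, 3, 1, 5, 2
d = rank(screen) − rank(sleep): -3, -1, 3, -2, 3; Σd² = 32
ρ = 1 − 6Σd² / [n(n²−1)] = 1 − 6×32 / (5×24) = 1 − 192/120 ≈ -0.600

-0.600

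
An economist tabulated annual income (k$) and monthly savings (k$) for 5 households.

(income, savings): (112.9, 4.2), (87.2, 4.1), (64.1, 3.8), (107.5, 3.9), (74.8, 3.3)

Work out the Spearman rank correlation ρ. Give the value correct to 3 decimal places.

0.800

Rank income: 5, 3, 1, 4, 2
Rank savings: 5, 4, 2, 3, 1
d = rank(income) − rank(savings): 0, -1, -1, 1, 1; Σd² = 4
ρ = 1 − 6Σd² / [n(n²−1)] = 1 − 6×4 / (5×24) = 1 − 24/120 ≈ 0.800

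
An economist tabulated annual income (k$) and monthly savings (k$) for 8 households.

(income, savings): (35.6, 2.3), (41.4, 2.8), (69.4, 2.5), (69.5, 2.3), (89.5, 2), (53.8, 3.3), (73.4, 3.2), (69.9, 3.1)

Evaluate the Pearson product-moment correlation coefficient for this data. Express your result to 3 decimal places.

-0.185

n = 8, Σx = 502.5, Σy = 21.5, Σx² = 33806.19, Σy² = 59.41, Σxy = 1339.26
nΣxy − ΣxΣy = 10714.08 − 10803.75 = -89.67
nΣx² − (Σx)² = 270449.52 − 252506.25 = 17943.27; nΣy² − (Σy)² = 475.28 − 462.25 = 13.03
r = -89.67 / √(17943.27 × 13.03) = -89.67 / 483.5295 ≈ -0.185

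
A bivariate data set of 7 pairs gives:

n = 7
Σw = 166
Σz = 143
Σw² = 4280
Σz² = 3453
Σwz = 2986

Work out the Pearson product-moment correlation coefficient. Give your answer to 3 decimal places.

-0.948

r = (nΣwz − ΣwΣz) / √[(nΣw² − (Σw)²)(nΣz² − (Σz)²)]
Numerator: 7×2986 − 166×143 = -2836
Denominator: √[(29960 − 27556)(24171 − 20449)] = √[2404 × 3722] = 2991.2686
r = -2836 / 2991.2686 ≈ -0.948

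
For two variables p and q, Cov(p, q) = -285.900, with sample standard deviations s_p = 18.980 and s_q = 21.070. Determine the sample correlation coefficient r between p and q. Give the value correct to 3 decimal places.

-0.715

r = Cov(p,q) / (s_p · s_q) = -285.900 / (18.980 × 21.070)
  = -285.900 / 399.9086 ≈ -0.715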